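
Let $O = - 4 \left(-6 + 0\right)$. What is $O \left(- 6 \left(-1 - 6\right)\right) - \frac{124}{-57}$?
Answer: $\frac{57580}{57} \approx 1010.2$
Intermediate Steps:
$O = 24$ ($O = \left(-4\right) \left(-6\right) = 24$)
$O \left(- 6 \left(-1 - 6\right)\right) - \frac{124}{-57} = 24 \left(- 6 \left(-1 - 6\right)\right) - \frac{124}{-57} = 24 \left(\left(-6\right) \left(-7\right)\right) - - \frac{124}{57} = 24 \cdot 42 + \frac{124}{57} = 1008 + \frac{124}{57} = \frac{57580}{57}$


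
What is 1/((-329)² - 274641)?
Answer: -1/166400 ≈ -6.0096e-6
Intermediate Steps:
1/((-329)² - 274641) = 1/(108241 - 274641) = 1/(-166400) = -1/166400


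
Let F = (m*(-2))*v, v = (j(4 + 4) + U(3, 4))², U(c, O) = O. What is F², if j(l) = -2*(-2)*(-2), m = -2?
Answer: 4096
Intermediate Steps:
j(l) = -8 (j(l) = 4*(-2) = -8)
v = 16 (v = (-8 + 4)² = (-4)² = 16)
F = 64 (F = -2*(-2)*16 = 4*16 = 64)
F² = 64² = 4096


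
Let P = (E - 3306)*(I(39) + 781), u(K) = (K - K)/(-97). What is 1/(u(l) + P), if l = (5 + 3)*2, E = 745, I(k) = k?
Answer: -1/2100020 ≈ -4.7619e-7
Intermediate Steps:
l = 16 (l = 8*2 = 16)
u(K) = 0 (u(K) = 0*(-1/97) = 0)
P = -2100020 (P = (745 - 3306)*(39 + 781) = -2561*820 = -2100020)
1/(u(l) + P) = 1/(0 - 2100020) = 1/(-2100020) = -1/2100020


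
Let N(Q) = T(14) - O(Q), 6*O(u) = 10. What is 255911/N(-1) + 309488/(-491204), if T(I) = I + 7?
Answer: 94273892557/7122458 ≈ 13236.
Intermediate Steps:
O(u) = 5/3 (O(u) = (1/6)*10 = 5/3)
T(I) = 7 + I
N(Q) = 58/3 (N(Q) = (7 + 14) - 1*5/3 = 21 - 5/3 = 58/3)
255911/N(-1) + 309488/(-491204) = 255911/(58/3) + 309488/(-491204) = 255911*(3/58) + 309488*(-1/491204) = 767733/58 - 77372/122801 = 94273892557/7122458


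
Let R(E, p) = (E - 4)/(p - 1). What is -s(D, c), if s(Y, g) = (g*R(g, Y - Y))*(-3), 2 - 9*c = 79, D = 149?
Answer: -8701/27 ≈ -322.26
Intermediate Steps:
c = -77/9 (c = 2/9 - 1/9*79 = 2/9 - 79/9 = -77/9 ≈ -8.5556)
R(E, p) = (-4 + E)/(-1 + p)
s(Y, g) = -3*g*(4 - g) (s(Y, g) = (g*((-4 + g)/(-1 + (Y - Y))))*(-3) = (g*((-4 + g)/(-1 + 0)))*(-3) = (g*((-4 + g)/(-1)))*(-3) = (g*(-(-4 + g)))*(-3) = (g*(4 - g))*(-3) = -3*g*(4 - g))
-s(D, c) = -3*(-77)*(-4 - 77/9)/9 = -3*(-77)*(-113)/(9*9) = -1*8701/27 = -8701/27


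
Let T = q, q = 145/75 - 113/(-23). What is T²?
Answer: 5579044/119025 ≈ 46.873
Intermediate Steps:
q = 2362/345 (q = 145*(1/75) - 113*(-1/23) = 29/15 + 113/23 = 2362/345 ≈ 6.8464)
T = 2362/345 ≈ 6.8464
T² = (2362/345)² = 5579044/119025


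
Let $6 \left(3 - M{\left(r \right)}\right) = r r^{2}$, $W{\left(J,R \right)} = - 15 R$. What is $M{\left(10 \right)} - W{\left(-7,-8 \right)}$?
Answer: $- \frac{851}{3} \approx -283.67$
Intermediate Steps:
$M{\left(r \right)} = 3 - \frac{r^{3}}{6}$ ($M{\left(r \right)} = 3 - \frac{r r^{2}}{6} = 3 - \frac{r^{3}}{6}$)
$M{\left(10 \right)} - W{\left(-7,-8 \right)} = \left(3 - \frac{10^{3}}{6}\right) - \left(-15\right) \left(-8\right) = \left(3 - \frac{500}{3}\right) - 120 = - \frac{491}{3} - 120 = - \frac{851}{3}$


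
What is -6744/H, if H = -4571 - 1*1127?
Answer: 3372/2849 ≈ 1.1836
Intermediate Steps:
H = -5698 (H = -4571 - 1127 = -5698)
-6744/H = -6744/(-5698) = -6744*(-1/5698) = 3372/2849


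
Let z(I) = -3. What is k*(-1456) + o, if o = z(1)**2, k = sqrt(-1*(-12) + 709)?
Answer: 9 - 1456*sqrt(721) ≈ -39087.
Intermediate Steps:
k = sqrt(721) (k = sqrt(12 + 709) = sqrt(721) ≈ 26.851)
o = 9 (o = (-3)**2 = 9)
k*(-1456) + o = sqrt(721)*(-1456) + 9 = -1456*sqrt(721) + 9 = 9 - 1456*sqrt(721)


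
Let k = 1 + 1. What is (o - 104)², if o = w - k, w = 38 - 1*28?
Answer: 9216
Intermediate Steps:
k = 2
w = 10 (w = 38 - 28 = 10)
o = 8 (o = 10 - 1*2 = 10 - 2 = 8)
(o - 104)² = (8 - 104)² = (-96)² = 9216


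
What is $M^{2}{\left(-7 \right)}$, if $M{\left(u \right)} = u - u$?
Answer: $0$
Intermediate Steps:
$M{\left(u \right)} = 0$
$M^{2}{\left(-7 \right)} = 0^{2} = 0$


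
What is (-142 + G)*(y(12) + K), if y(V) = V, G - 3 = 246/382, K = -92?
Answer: 2114080/191 ≈ 11068.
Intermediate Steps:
G = 696/191 (G = 3 + 246/382 = 3 + 246*(1/382) = 3 + 123/191 = 696/191 ≈ 3.6440)
(-142 + G)*(y(12) + K) = (-142 + 696/191)*(12 - 92) = -26426/191*(-80) = 2114080/191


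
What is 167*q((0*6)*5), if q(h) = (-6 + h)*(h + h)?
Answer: 0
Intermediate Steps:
q(h) = 2*h*(-6 + h) (q(h) = (-6 + h)*(2*h) = 2*h*(-6 + h))
167*q((0*6)*5) = 167*(2*((0*6)*5)*(-6 + (0*6)*5)) = 167*(2*(0*5)*(-6 + 0*5)) = 167*(2*0*(-6 + 0)) = 167*(2*0*(-6)) = 167*0 = 0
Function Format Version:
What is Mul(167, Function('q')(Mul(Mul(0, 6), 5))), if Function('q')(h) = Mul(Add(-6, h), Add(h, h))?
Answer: 0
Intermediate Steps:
Function('q')(h) = Mul(2, h, Add(-6, h)) (Function('q')(h) = Mul(Add(-6, h), Mul(2, h)) = Mul(2, h, Add(-6, h)))
Mul(167, Function('q')(Mul(Mul(0, 6), 5))) = Mul(167, Mul(2, Mul(Mul(0, 6), 5), Add(-6, Mul(Mul(0, 6), 5)))) = Mul(167, Mul(2, Mul(0, 5), Add(-6, Mul(0, 5)))) = Mul(167, Mul(2, 0, Add(-6, 0))) = Mul(167, Mul(2, 0, -6)) = Mul(167, 0) = 0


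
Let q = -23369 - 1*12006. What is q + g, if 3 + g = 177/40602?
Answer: -478805793/13534 ≈ -35378.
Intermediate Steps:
q = -35375 (q = -23369 - 12006 = -35375)
g = -40543/13534 (g = -3 + 177/40602 = -3 + 177*(1/40602) = -3 + 59/13534 = -40543/13534 ≈ -2.9956)
q + g = -35375 - 40543/13534 = -478805793/13534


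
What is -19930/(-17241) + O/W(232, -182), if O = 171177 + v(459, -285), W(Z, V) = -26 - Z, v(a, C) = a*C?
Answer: -115123217/741363 ≈ -155.29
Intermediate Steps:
v(a, C) = C*a
O = 40362 (O = 171177 - 285*459 = 171177 - 130815 = 40362)
-19930/(-17241) + O/W(232, -182) = -19930/(-17241) + 40362/(-26 - 1*232) = -19930*(-1/17241) + 40362/(-26 - 232) = 19930/17241 + 40362/(-258) = 19930/17241 + 40362*(-1/258) = 19930/17241 - 6727/43 = -115123217/741363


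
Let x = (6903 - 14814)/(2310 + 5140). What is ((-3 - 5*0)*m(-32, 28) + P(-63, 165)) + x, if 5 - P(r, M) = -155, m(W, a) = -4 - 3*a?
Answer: 3150889/7450 ≈ 422.94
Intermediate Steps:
P(r, M) = 160 (P(r, M) = 5 - 1*(-155) = 5 + 155 = 160)
x = -7911/7450 ≈ -1.0619
((-3 - 5*0)*m(-32, 28) + P(-63, 165)) + x = ((-3 - 5*0)*(-4 - 3*28) + 160) - 7911/7450 = ((-3 + 0)*(-4 - 84) + 160) - 7911/7450 = (-3*(-88) + 160) - 7911/7450 = (264 + 160) - 7911/7450 = 424 - 7911/7450 = 3150889/7450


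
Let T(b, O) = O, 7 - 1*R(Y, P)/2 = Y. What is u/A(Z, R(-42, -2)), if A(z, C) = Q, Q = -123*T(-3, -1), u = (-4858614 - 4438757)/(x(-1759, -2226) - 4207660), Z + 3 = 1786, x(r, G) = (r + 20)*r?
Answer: 9297371/141297357 ≈ 0.065800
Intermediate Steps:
x(r, G) = r*(20 + r) (x(r, G) = (20 + r)*r = r*(20 + r))
R(Y, P) = 14 - 2*Y
Z = 1783 (Z = -3 + 1786 = 1783)
u = 9297371/1148759 (u = (-4858614 - 4438757)/(-1759*(20 - 1759) - 4207660) = -9297371/(-1759*(-1739) - 4207660) = -9297371/(3058901 - 4207660) = -9297371/(-1148759) = -9297371*(-1/1148759) = 9297371/1148759 ≈ 8.0934)
Q = 123 (Q = -123*(-1) = 123)
A(z, C) = 123
u/A(Z, R(-42, -2)) = (9297371/1148759)/123 = (9297371/1148759)*(1/123) = 9297371/141297357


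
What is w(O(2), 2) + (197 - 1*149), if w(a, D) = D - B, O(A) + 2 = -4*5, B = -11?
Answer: 61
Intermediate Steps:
O(A) = -22 (O(A) = -2 - 4*5 = -2 - 20 = -22)
w(a, D) = 11 + D (w(a, D) = D - 1*(-11) = D + 11 = 11 + D)
w(O(2), 2) + (197 - 1*149) = (11 + 2) + (197 - 1*149) = 13 + (197 - 149) = 13 + 48 = 61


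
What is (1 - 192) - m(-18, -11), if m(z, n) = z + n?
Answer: -162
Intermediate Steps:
m(z, n) = n + z
(1 - 192) - m(-18, -11) = (1 - 192) - (-11 - 18) = -191 - 1*(-29) = -191 + 29 = -162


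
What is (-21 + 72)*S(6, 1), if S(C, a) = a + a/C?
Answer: 119/2 ≈ 59.500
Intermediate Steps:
(-21 + 72)*S(6, 1) = (-21 + 72)*(1 + 1/6) = 51*(1 + 1*(⅙)) = 51*(1 + ⅙) = 51*(7/6) = 119/2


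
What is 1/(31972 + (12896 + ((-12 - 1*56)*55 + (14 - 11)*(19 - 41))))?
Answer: 1/41062 ≈ 2.4353e-5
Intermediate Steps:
1/(31972 + (12896 + ((-12 - 1*56)*55 + (14 - 11)*(19 - 41)))) = 1/(31972 + (12896 + ((-12 - 56)*55 + 3*(-22)))) = 1/(31972 + (12896 + (-68*55 - 66))) = 1/(31972 + (12896 + (-3740 - 66))) = 1/(31972 + (12896 - 3806)) = 1/(31972 + 9090) = 1/41062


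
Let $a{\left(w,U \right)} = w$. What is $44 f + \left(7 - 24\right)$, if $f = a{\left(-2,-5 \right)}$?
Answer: $-105$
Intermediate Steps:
$f = -2$
$44 f + \left(7 - 24\right) = 44 \left(-2\right) + \left(7 - 24\right) = -88 + \left(7 - 24\right) = -88 - 17 = -105$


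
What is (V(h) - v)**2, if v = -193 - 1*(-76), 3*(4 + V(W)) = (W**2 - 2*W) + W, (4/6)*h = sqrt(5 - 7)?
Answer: (223 - I*sqrt(2))**2/4 ≈ 12432.0 - 157.68*I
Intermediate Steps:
h = 3*I*sqrt(2)/2 (h = 3*sqrt(5 - 7)/2 = 3*sqrt(-2)/2 = 3*(I*sqrt(2))/2 = 3*I*sqrt(2)/2 ≈ 2.1213*I)
V(W) = -4 - W/3 + W**2/3 (V(W) = -4 + ((W**2 - 2*W) + W)/3 = -4 + (W**2 - W)/3 = -4 + (-W/3 + W**2/3) = -4 - W/3 + W**2/3)
v = -117 (v = -193 + 76 = -117)
(V(h) - v)**2 = ((-4 - I*sqrt(2)/2 + (3*I*sqrt(2)/2)**2/3) - 1*(-117))**2 = ((-4 - I*sqrt(2)/2 + (1/3)*(-9/2)) + 117)**2 = ((-4 - I*sqrt(2)/2 - 3/2) + 117)**2 = ((-11/2 - I*sqrt(2)/2) + 117)**2 = (223/2 - I*sqrt(2)/2)**2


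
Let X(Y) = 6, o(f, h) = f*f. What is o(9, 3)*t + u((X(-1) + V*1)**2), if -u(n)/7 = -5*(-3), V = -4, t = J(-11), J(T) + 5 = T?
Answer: -1401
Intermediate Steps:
o(f, h) = f**2
J(T) = -5 + T
t = -16 (t = -5 - 11 = -16)
u(n) = -105 (u(n) = -(-35)*(-3) = -7*15 = -105)
o(9, 3)*t + u((X(-1) + V*1)**2) = 9**2*(-16) - 105 = 81*(-16) - 105 = -1296 - 105 = -1401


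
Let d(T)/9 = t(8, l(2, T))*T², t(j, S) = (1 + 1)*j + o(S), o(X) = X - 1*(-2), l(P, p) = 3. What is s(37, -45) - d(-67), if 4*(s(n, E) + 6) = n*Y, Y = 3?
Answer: -3393597/4 ≈ -8.4840e+5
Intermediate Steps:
o(X) = 2 + X (o(X) = X + 2 = 2 + X)
t(j, S) = 2 + S + 2*j (t(j, S) = (1 + 1)*j + (2 + S) = 2*j + (2 + S) = 2 + S + 2*j)
d(T) = 189*T² (d(T) = 9*((2 + 3 + 2*8)*T²) = 9*((2 + 3 + 16)*T²) = 9*(21*T²) = 189*T²)
s(n, E) = -6 + 3*n/4 (s(n, E) = -6 + (n*3)/4 = -6 + (3*n)/4 = -6 + 3*n/4)
s(37, -45) - d(-67) = (-6 + (¾)*37) - 189*(-67)² = (-6 + 111/4) - 189*4489 = 87/4 - 1*848421 = 87/4 - 848421 = -3393597/4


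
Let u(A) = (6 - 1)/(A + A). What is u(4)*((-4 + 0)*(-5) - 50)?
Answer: -75/4 ≈ -18.750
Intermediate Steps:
u(A) = 5/(2*A) (u(A) = 5/((2*A)) = 5*(1/(2*A)) = 5/(2*A))
u(4)*((-4 + 0)*(-5) - 50) = ((5/2)/4)*((-4 + 0)*(-5) - 50) = ((5/2)*(¼))*(-4*(-5) - 50) = 5*(20 - 50)/8 = (5/8)*(-30) = -75/4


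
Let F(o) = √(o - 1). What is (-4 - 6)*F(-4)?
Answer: -10*I*√5 ≈ -22.361*I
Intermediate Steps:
F(o) = √(-1 + o)
(-4 - 6)*F(-4) = (-4 - 6)*√(-1 - 4) = -10*I*√5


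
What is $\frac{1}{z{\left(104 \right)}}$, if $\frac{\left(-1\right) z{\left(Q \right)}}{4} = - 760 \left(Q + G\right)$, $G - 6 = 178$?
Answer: $\frac{1}{875520} \approx 1.1422 \cdot 10^{-6}$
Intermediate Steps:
$G = 184$ ($G = 6 + 178 = 184$)
$z{\left(Q \right)} = 559360 + 3040 Q$ ($z{\left(Q \right)} = - 4 \left(- 760 \left(Q + 184\right)\right) = - 4 \left(- 760 \left(184 + Q\right)\right) = - 4 \left(-139840 - 760 Q\right) = 559360 + 3040 Q$)
$\frac{1}{z{\left(104 \right)}} = \frac{1}{559360 + 3040 \cdot 104} = \frac{1}{559360 + 316160} = \frac{1}{875520}$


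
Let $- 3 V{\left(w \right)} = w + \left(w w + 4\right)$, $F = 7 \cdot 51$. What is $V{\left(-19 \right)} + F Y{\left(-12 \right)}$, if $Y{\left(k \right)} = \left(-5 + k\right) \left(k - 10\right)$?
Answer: $\frac{400208}{3} \approx 1.334 \cdot 10^{5}$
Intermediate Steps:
$F = 357$
$Y{\left(k \right)} = \left(-10 + k\right) \left(-5 + k\right)$ ($Y{\left(k \right)} = \left(-5 + k\right) \left(-10 + k\right) = \left(-10 + k\right) \left(-5 + k\right)$)
$V{\left(w \right)} = - \frac{4}{3} - \frac{w}{3} - \frac{w^{2}}{3}$ ($V{\left(w \right)} = - \frac{w + \left(w w + 4\right)}{3} = - \frac{w + \left(w^{2} + 4\right)}{3} = - \frac{w + \left(4 + w^{2}\right)}{3} = - \frac{4 + w + w^{2}}{3} = - \frac{4}{3} - \frac{w}{3} - \frac{w^{2}}{3}$)
$V{\left(-19 \right)} + F Y{\left(-12 \right)} = \left(- \frac{4}{3} - - \frac{19}{3} - \frac{\left(-19\right)^{2}}{3}\right) + 357 \left(50 + \left(-12\right)^{2} - -180\right) = \left(- \frac{4}{3} + \frac{19}{3} - \frac{361}{3}\right) + 357 \left(50 + 144 + 180\right) = \left(- \frac{4}{3} + \frac{19}{3} - \frac{361}{3}\right) + 357 \cdot 374 = - \frac{346}{3} + 133518 = \frac{400208}{3}$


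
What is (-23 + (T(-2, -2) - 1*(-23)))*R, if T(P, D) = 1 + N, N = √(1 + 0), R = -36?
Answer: -72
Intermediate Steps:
N = 1 (N = √1 = 1)
T(P, D) = 2 (T(P, D) = 1 + 1 = 2)
(-23 + (T(-2, -2) - 1*(-23)))*R = (-23 + (2 - 1*(-23)))*(-36) = (-23 + (2 + 23))*(-36) = (-23 + 25)*(-36) = 2*(-36) = -72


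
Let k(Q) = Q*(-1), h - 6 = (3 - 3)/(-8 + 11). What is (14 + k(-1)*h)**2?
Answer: 400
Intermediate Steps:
h = 6 (h = 6 + (3 - 3)/(-8 + 11) = 6 + 0/3 = 6 + 0*(1/3) = 6 + 0 = 6)
k(Q) = -Q
(14 + k(-1)*h)**2 = (14 - 1*(-1)*6)**2 = (14 + 1*6)**2 = (14 + 6)**2 = 20**2 = 400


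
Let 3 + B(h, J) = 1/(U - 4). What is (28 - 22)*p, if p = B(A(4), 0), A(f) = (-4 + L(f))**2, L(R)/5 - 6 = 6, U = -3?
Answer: -132/7 ≈ -18.857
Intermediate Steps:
L(R) = 60 (L(R) = 30 + 5*6 = 30 + 30 = 60)
A(f) = 3136 (A(f) = (-4 + 60)**2 = 56**2 = 3136)
B(h, J) = -22/7 (B(h, J) = -3 + 1/(-3 - 4) = -3 + 1/(-7) = -3 - 1/7 = -22/7)
p = -22/7 ≈ -3.1429
(28 - 22)*p = (28 - 22)*(-22/7) = 6*(-22/7) = -132/7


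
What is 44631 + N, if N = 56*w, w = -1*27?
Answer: 43119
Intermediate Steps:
w = -27
N = -1512 (N = 56*(-27) = -1512)
44631 + N = 44631 - 1512 = 43119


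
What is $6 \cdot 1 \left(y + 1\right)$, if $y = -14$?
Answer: $-78$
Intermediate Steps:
$6 \cdot 1 \left(y + 1\right) = 6 \cdot 1 \left(-14 + 1\right) = 6 \left(-13\right) = -78$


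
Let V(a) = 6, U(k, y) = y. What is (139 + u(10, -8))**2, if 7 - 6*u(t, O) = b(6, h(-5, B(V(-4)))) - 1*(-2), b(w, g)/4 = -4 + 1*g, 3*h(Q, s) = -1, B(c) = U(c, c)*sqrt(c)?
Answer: 6599761/324 ≈ 20370.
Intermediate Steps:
B(c) = c**(3/2) (B(c) = c*sqrt(c) = c**(3/2))
h(Q, s) = -1/3 (h(Q, s) = (1/3)*(-1) = -1/3)
b(w, g) = -16 + 4*g (b(w, g) = 4*(-4 + 1*g) = 4*(-4 + g) = -16 + 4*g)
u(t, O) = 67/18 (u(t, O) = 7/6 - ((-16 + 4*(-1/3)) - 1*(-2))/6 = 7/6 - ((-16 - 4/3) + 2)/6 = 7/6 - (-52/3 + 2)/6 = 7/6 - 1/6*(-46/3) = 7/6 + 23/9 = 67/18)
(139 + u(10, -8))**2 = (139 + 67/18)**2 = (2569/18)**2 = 6599761/324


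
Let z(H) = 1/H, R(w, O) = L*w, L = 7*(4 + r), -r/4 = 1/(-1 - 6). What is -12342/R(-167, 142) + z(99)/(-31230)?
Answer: 9539654999/4130604720 ≈ 2.3095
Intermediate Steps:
r = 4/7 (r = -4/(-1 - 6) = -4/(-7) = -4*(-⅐) = 4/7 ≈ 0.57143)
L = 32 (L = 7*(4 + 4/7) = 7*(32/7) = 32)
R(w, O) = 32*w
-12342/R(-167, 142) + z(99)/(-31230) = -12342/(32*(-167)) + 1/(99*(-31230)) = -12342/(-5344) + (1/99)*(-1/31230) = -12342*(-1/5344) - 1/3091770 = 6171/2672 - 1/3091770 = 9539654999/4130604720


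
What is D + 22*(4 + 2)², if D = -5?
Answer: 787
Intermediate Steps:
D + 22*(4 + 2)² = -5 + 22*(4 + 2)² = -5 + 22*6² = -5 + 22*36 = -5 + 792 = 787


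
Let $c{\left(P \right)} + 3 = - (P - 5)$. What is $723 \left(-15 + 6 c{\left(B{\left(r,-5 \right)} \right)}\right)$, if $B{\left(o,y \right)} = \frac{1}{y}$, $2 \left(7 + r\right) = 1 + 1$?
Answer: $- \frac{6507}{5} \approx -1301.4$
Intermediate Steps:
$r = -6$ ($r = -7 + \frac{1 + 1}{2} = -7 + \frac{1}{2} \cdot 2 = -7 + 1 = -6$)
$c{\left(P \right)} = 2 - P$ ($c{\left(P \right)} = -3 - \left(P - 5\right) = -3 - \left(-5 + P\right) = 2 - P$)
$723 \left(-15 + 6 c{\left(B{\left(r,-5 \right)} \right)}\right) = 723 \left(-15 + 6 \left(2 - \frac{1}{-5}\right)\right) = 723 \left(-15 + 6 \left(2 - - \frac{1}{5}\right)\right) = 723 \left(-15 + 6 \left(2 + \frac{1}{5}\right)\right) = 723 \left(-15 + 6 \cdot \frac{11}{5}\right) = 723 \left(-15 + \frac{66}{5}\right) = 723 \left(- \frac{9}{5}\right) = - \frac{6507}{5}$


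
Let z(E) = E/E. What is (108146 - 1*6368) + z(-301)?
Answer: 101779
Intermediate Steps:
z(E) = 1
(108146 - 1*6368) + z(-301) = (108146 - 1*6368) + 1 = (108146 - 6368) + 1 = 101778 + 1 = 101779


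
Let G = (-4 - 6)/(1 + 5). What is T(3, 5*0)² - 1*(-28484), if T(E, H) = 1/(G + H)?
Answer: 712109/25 ≈ 28484.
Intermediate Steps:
G = -5/3 (G = -10/6 = -10*⅙ = -5/3 ≈ -1.6667)
T(E, H) = 1/(-5/3 + H)
T(3, 5*0)² - 1*(-28484) = (3/(-5 + 3*(5*0)))² - 1*(-28484) = (3/(-5 + 3*0))² + 28484 = (3/(-5 + 0))² + 28484 = (3/(-5))² + 28484 = (3*(-⅕))² + 28484 = (-⅗)² + 28484 = 9/25 + 28484 = 712109/25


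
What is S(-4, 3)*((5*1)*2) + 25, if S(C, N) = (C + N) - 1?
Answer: 5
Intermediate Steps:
S(C, N) = -1 + C + N
S(-4, 3)*((5*1)*2) + 25 = (-1 - 4 + 3)*((5*1)*2) + 25 = -10*2 + 25 = -2*10 + 25 = -20 + 25 = 5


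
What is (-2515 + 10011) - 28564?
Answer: -21068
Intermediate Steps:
(-2515 + 10011) - 28564 = 7496 - 28564 = -21068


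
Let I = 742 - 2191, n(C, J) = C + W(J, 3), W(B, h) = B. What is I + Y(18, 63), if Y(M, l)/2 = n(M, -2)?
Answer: -1417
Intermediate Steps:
n(C, J) = C + J
I = -1449
Y(M, l) = -4 + 2*M (Y(M, l) = 2*(M - 2) = 2*(-2 + M) = -4 + 2*M)
I + Y(18, 63) = -1449 + (-4 + 2*18) = -1449 + (-4 + 36) = -1449 + 32 = -1417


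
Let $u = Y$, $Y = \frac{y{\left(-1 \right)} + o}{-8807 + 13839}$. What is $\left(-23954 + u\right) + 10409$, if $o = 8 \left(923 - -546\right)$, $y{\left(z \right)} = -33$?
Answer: $- \frac{68146721}{5032} \approx -13543.0$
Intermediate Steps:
$o = 11752$ ($o = 8 \left(923 + 546\right) = 8 \cdot 1469 = 11752$)
$Y = \frac{11719}{5032}$ ($Y = \frac{-33 + 11752}{-8807 + 13839} = \frac{11719}{5032} \approx 2.3289$)
$u = \frac{11719}{5032} \approx 2.3289$
$\left(-23954 + u\right) + 10409 = \left(-23954 + \frac{11719}{5032}\right) + 10409 = - \frac{120524809}{5032} + 10409 = - \frac{68146721}{5032}$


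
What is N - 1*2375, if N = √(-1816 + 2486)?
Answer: -2375 + √670 ≈ -2349.1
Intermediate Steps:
N = √670 ≈ 25.884
N - 1*2375 = √670 - 1*2375 = √670 - 2375 = -2375 + √670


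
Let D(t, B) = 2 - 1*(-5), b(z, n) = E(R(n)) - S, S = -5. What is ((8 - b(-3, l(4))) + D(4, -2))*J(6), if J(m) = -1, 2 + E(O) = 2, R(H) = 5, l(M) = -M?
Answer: -10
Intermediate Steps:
E(O) = 0 (E(O) = -2 + 2 = 0)
b(z, n) = 5 (b(z, n) = 0 - 1*(-5) = 0 + 5 = 5)
D(t, B) = 7 (D(t, B) = 2 + 5 = 7)
((8 - b(-3, l(4))) + D(4, -2))*J(6) = ((8 - 1*5) + 7)*(-1) = ((8 - 5) + 7)*(-1) = (3 + 7)*(-1) = 10*(-1) = -10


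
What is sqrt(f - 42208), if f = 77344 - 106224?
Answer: 4*I*sqrt(4443) ≈ 266.62*I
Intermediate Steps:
f = -28880
sqrt(f - 42208) = sqrt(-28880 - 42208) = sqrt(-71088) = 4*I*sqrt(4443)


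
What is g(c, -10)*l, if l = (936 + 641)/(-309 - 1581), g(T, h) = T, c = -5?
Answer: 1577/378 ≈ 4.1720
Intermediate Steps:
l = -1577/1890 (l = 1577/(-1890) = 1577*(-1/1890) = -1577/1890 ≈ -0.83439)
g(c, -10)*l = -5*(-1577/1890) = 1577/378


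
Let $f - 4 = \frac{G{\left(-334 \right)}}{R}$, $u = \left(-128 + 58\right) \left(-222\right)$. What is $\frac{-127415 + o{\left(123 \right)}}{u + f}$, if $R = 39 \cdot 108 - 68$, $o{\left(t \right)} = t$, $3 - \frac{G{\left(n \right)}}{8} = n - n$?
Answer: $- \frac{65937256}{8051795} \approx -8.1891$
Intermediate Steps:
$G{\left(n \right)} = 24$ ($G{\left(n \right)} = 24 - 8 \left(n - n\right) = 24 - 0 = 24 + 0 = 24$)
$u = 15540$ ($u = \left(-70\right) \left(-222\right) = 15540$)
$R = 4144$ ($R = 4212 - 68 = 4144$)
$f = \frac{2075}{518}$ ($f = 4 + \frac{24}{4144} = 4 + 24 \cdot \frac{1}{4144} = 4 + \frac{3}{518} = \frac{2075}{518} \approx 4.0058$)
$\frac{-127415 + o{\left(123 \right)}}{u + f} = \frac{-127415 + 123}{15540 + \frac{2075}{518}} = - \frac{127292}{\frac{8051795}{518}} = \left(-127292\right) \frac{518}{8051795} = - \frac{65937256}{8051795}$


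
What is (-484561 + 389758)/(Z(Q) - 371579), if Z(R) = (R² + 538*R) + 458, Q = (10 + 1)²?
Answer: 94803/291382 ≈ 0.32536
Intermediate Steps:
Q = 121 (Q = 11² = 121)
Z(R) = 458 + R² + 538*R
(-484561 + 389758)/(Z(Q) - 371579) = (-484561 + 389758)/((458 + 121² + 538*121) - 371579) = -94803/((458 + 14641 + 65098) - 371579) = -94803/(80197 - 371579) = -94803/(-291382) = -94803*(-1/291382) = 94803/291382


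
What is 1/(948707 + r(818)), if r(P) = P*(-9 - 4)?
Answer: 1/938073 ≈ 1.0660e-6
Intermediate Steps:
r(P) = -13*P (r(P) = P*(-13) = -13*P)
1/(948707 + r(818)) = 1/(948707 - 13*818) = 1/(948707 - 10634) = 1/938073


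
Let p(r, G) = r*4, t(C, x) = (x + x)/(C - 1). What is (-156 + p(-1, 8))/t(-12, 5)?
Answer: 208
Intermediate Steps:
t(C, x) = 2*x/(-1 + C) (t(C, x) = (2*x)/(-1 + C) = 2*x/(-1 + C))
p(r, G) = 4*r
(-156 + p(-1, 8))/t(-12, 5) = (-156 + 4*(-1))/((2*5/(-1 - 12))) = (-156 - 4)/((2*5/(-13))) = -160/(2*5*(-1/13)) = -160/(-10/13) = -160*(-13/10) = 208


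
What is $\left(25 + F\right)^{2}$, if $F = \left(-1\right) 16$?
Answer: $81$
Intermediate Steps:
$F = -16$
$\left(25 + F\right)^{2} = \left(25 - 16\right)^{2} = 9^{2} = 81$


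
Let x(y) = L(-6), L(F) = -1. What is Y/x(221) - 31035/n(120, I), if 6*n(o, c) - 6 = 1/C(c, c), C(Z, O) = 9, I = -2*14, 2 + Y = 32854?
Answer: -696550/11 ≈ -63323.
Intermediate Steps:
Y = 32852 (Y = -2 + 32854 = 32852)
I = -28
n(o, c) = 55/54 (n(o, c) = 1 + (1/6)/9 = 1 + (1/6)*(1/9) = 1 + 1/54 = 55/54)
x(y) = -1
Y/x(221) - 31035/n(120, I) = 32852/(-1) - 31035/55/54 = 32852*(-1) - 31035*54/55 = -32852 - 335178/11 = -696550/11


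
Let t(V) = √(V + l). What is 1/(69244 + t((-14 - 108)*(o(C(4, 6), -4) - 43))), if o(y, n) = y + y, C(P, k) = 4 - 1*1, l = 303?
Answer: 69244/4794726719 - √4817/4794726719 ≈ 1.4427e-5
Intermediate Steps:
C(P, k) = 3 (C(P, k) = 4 - 1 = 3)
o(y, n) = 2*y
t(V) = √(303 + V) (t(V) = √(V + 303) = √(303 + V))
1/(69244 + t((-14 - 108)*(o(C(4, 6), -4) - 43))) = 1/(69244 + √(303 + (-14 - 108)*(2*3 - 43))) = 1/(69244 + √(303 - 122*(6 - 43))) = 1/(69244 + √(303 - 122*(-37))) = 1/(69244 + √(303 + 4514)) = 1/(69244 + √4817)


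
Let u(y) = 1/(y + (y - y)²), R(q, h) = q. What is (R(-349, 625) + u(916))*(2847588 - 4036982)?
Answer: 190114521051/458 ≈ 4.1510e+8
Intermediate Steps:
u(y) = 1/y (u(y) = 1/(y + 0²) = 1/(y + 0) = 1/y)
(R(-349, 625) + u(916))*(2847588 - 4036982) = (-349 + 1/916)*(2847588 - 4036982) = (-349 + 1/916)*(-1189394) = -319683/916*(-1189394) = 190114521051/458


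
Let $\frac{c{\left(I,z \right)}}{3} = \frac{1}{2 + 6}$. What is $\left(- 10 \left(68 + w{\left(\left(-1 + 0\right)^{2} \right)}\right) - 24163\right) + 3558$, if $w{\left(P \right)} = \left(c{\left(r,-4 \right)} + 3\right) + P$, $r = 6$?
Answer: $- \frac{85315}{4} \approx -21329.0$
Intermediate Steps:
$c{\left(I,z \right)} = \frac{3}{8}$ ($c{\left(I,z \right)} = \frac{3}{2 + 6} = \frac{3}{8}$)
$w{\left(P \right)} = \frac{27}{8} + P$ ($w{\left(P \right)} = \left(\frac{3}{8} + 3\right) + P = \frac{27}{8} + P$)
$\left(- 10 \left(68 + w{\left(\left(-1 + 0\right)^{2} \right)}\right) - 24163\right) + 3558 = \left(- 10 \left(68 + \left(\frac{27}{8} + \left(-1 + 0\right)^{2}\right)\right) - 24163\right) + 3558 = \left(- 10 \left(68 + \left(\frac{27}{8} + \left(-1\right)^{2}\right)\right) - 24163\right) + 3558 = \left(- 10 \left(68 + \left(\frac{27}{8} + 1\right)\right) - 24163\right) + 3558 = \left(- 10 \left(68 + \frac{35}{8}\right) - 24163\right) + 3558 = \left(\left(-10\right) \frac{579}{8} - 24163\right) + 3558 = \left(- \frac{2895}{4} - 24163\right) + 3558 = - \frac{99547}{4} + 3558 = - \frac{85315}{4}$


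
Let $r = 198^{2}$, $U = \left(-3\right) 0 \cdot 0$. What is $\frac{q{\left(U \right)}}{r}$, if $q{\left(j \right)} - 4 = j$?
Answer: $\frac{1}{9801} \approx 0.00010203$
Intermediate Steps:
$U = 0$ ($U = 0 \cdot 0 = 0$)
$q{\left(j \right)} = 4 + j$
$r = 39204$
$\frac{q{\left(U \right)}}{r} = \frac{4 + 0}{39204} = 4 \cdot \frac{1}{39204} = \frac{1}{9801}$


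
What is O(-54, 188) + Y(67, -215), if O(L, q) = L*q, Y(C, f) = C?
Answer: -10085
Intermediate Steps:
O(-54, 188) + Y(67, -215) = -54*188 + 67 = -10152 + 67 = -10085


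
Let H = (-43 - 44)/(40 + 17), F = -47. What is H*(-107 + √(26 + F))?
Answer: 3103/19 - 29*I*√21/19 ≈ 163.32 - 6.9945*I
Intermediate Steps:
H = -29/19 (H = -87/57 = -87*1/57 = -29/19 ≈ -1.5263)
H*(-107 + √(26 + F)) = -29*(-107 + √(26 - 47))/19 = -29*(-107 + √(-21))/19 = -29*(-107 + I*√21)/19 = 3103/19 - 29*I*√21/19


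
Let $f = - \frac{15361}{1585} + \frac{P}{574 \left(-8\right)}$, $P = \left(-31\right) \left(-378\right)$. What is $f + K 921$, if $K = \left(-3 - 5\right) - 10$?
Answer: $- \frac{8624935693}{519880} \approx -16590.0$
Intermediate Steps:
$P = 11718$
$K = -18$ ($K = -8 - 10 = -18$)
$f = - \frac{6365053}{519880}$ ($f = - \frac{15361}{1585} + \frac{11718}{574 \left(-8\right)} = \left(-15361\right) \frac{1}{1585} + \frac{11718}{-4592} = - \frac{15361}{1585} + 11718 \left(- \frac{1}{4592}\right) = - \frac{15361}{1585} - \frac{837}{328} = - \frac{6365053}{519880} \approx -12.243$)
$f + K 921 = - \frac{6365053}{519880} - 16578 = - \frac{8624935693}{519880}$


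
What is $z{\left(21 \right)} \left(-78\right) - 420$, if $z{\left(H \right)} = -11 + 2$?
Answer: $282$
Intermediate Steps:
$z{\left(H \right)} = -9$
$z{\left(21 \right)} \left(-78\right) - 420 = \left(-9\right) \left(-78\right) - 420 = 702 - 420 = 282$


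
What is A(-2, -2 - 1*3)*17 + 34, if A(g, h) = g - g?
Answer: 34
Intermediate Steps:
A(g, h) = 0
A(-2, -2 - 1*3)*17 + 34 = 0*17 + 34 = 0 + 34 = 34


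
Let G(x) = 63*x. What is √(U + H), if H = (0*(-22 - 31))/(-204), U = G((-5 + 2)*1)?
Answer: 3*I*√21 ≈ 13.748*I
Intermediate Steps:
U = -189 (U = 63*((-5 + 2)*1) = 63*(-3*1) = 63*(-3) = -189)
H = 0 (H = (0*(-53))*(-1/204) = 0*(-1/204) = 0)
√(U + H) = √(-189 + 0) = √(-189) = 3*I*√21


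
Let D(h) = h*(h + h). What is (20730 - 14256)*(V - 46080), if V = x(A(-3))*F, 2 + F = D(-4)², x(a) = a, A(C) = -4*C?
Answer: -218924784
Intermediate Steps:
D(h) = 2*h² (D(h) = h*(2*h) = 2*h²)
F = 1022 (F = -2 + (2*(-4)²)² = -2 + (2*16)² = -2 + 32² = -2 + 1024 = 1022)
V = 12264 (V = -4*(-3)*1022 = 12*1022 = 12264)
(20730 - 14256)*(V - 46080) = (20730 - 14256)*(12264 - 46080) = 6474*(-33816) = -218924784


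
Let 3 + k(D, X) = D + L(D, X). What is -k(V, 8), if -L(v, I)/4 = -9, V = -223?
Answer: 190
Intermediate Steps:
L(v, I) = 36 (L(v, I) = -4*(-9) = 36)
k(D, X) = 33 + D (k(D, X) = -3 + (D + 36) = -3 + (36 + D) = 33 + D)
-k(V, 8) = -(33 - 223) = -1*(-190) = 190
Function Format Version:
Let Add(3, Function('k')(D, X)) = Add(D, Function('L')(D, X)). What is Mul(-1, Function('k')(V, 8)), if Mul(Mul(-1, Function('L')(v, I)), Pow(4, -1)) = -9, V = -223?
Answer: 190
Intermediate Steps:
Function('L')(v, I) = 36 (Function('L')(v, I) = Mul(-4, -9) = 36)
Function('k')(D, X) = Add(33, D) (Function('k')(D, X) = Add(-3, Add(D, 36)) = Add(-3, Add(36, D)) = Add(33, D))
Mul(-1, Function('k')(V, 8)) = Mul(-1, Add(33, -223)) = Mul(-1, -190) = 190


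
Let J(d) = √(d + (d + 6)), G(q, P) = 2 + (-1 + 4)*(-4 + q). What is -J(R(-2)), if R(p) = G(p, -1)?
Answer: -I*√26 ≈ -5.099*I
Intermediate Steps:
G(q, P) = -10 + 3*q (G(q, P) = 2 + 3*(-4 + q) = 2 + (-12 + 3*q) = -10 + 3*q)
R(p) = -10 + 3*p
J(d) = √(6 + 2*d) (J(d) = √(d + (6 + d)) = √(6 + 2*d))
-J(R(-2)) = -√(6 + 2*(-10 + 3*(-2))) = -√(6 + 2*(-10 - 6)) = -√(6 + 2*(-16)) = -√(6 - 32) = -√(-26) = -I*√26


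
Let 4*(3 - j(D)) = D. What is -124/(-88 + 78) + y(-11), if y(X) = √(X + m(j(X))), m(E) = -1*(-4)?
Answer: 62/5 + I*√7 ≈ 12.4 + 2.6458*I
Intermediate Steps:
j(D) = 3 - D/4
m(E) = 4
y(X) = √(4 + X) (y(X) = √(X + 4) = √(4 + X))
-124/(-88 + 78) + y(-11) = -124/(-88 + 78) + √(4 - 11) = -124/(-10) + √(-7) = -⅒*(-124) + I*√7 = 62/5 + I*√7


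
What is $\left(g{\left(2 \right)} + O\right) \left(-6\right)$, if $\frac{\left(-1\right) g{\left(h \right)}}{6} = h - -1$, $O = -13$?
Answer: $186$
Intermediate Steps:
$g{\left(h \right)} = -6 - 6 h$ ($g{\left(h \right)} = - 6 \left(h - -1\right) = - 6 \left(h + 1\right) = - 6 \left(1 + h\right) = -6 - 6 h$)
$\left(g{\left(2 \right)} + O\right) \left(-6\right) = \left(\left(-6 - 12\right) - 13\right) \left(-6\right) = \left(-18 - 13\right) \left(-6\right) = \left(-31\right) \left(-6\right) = 186$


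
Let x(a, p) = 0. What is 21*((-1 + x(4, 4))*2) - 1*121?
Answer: -163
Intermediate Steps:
21*((-1 + x(4, 4))*2) - 1*121 = 21*((-1 + 0)*2) - 1*121 = 21*(-1*2) - 121 = 21*(-2) - 121 = -42 - 121 = -163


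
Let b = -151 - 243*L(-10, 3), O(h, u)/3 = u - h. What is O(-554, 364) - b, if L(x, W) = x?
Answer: 475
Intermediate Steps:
O(h, u) = -3*h + 3*u (O(h, u) = 3*(u - h) = -3*h + 3*u)
b = 2279 (b = -151 - 243*(-10) = -151 + 2430 = 2279)
O(-554, 364) - b = (-3*(-554) + 3*364) - 1*2279 = (1662 + 1092) - 2279 = 2754 - 2279 = 475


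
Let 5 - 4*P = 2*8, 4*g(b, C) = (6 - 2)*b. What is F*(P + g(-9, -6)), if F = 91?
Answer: -4277/4 ≈ -1069.3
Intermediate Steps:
g(b, C) = b (g(b, C) = ((6 - 2)*b)/4 = (4*b)/4 = b)
P = -11/4 (P = 5/4 - 8/2 = 5/4 - ¼*16 = 5/4 - 4 = -11/4 ≈ -2.7500)
F*(P + g(-9, -6)) = 91*(-11/4 - 9) = 91*(-47/4) = -4277/4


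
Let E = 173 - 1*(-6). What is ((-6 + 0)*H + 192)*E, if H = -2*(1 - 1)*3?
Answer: 34368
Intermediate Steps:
E = 179 (E = 173 + 6 = 179)
H = 0 (H = -0*3 = -2*0 = 0)
((-6 + 0)*H + 192)*E = ((-6 + 0)*0 + 192)*179 = (-6*0 + 192)*179 = (0 + 192)*179 = 192*179 = 34368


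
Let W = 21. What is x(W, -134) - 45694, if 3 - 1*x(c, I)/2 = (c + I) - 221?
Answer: -45020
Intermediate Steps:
x(c, I) = 448 - 2*I - 2*c (x(c, I) = 6 - 2*((c + I) - 221) = 6 - 2*((I + c) - 221) = 6 - 2*(-221 + I + c) = 6 + (442 - 2*I - 2*c) = 448 - 2*I - 2*c)
x(W, -134) - 45694 = (448 - 2*(-134) - 2*21) - 45694 = (448 + 268 - 42) - 45694 = 674 - 45694 = -45020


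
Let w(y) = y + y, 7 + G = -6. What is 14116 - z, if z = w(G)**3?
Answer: 31692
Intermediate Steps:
G = -13 (G = -7 - 6 = -13)
w(y) = 2*y
z = -17576 (z = (2*(-13))**3 = (-26)**3 = -17576)
14116 - z = 14116 - 1*(-17576) = 14116 + 17576 = 31692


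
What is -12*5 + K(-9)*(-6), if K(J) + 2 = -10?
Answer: 12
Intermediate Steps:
K(J) = -12 (K(J) = -2 - 10 = -12)
-12*5 + K(-9)*(-6) = -12*5 - 12*(-6) = -60 + 72 = 12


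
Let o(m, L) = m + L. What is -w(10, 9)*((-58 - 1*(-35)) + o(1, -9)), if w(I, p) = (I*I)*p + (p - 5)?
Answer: 28024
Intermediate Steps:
o(m, L) = L + m
w(I, p) = -5 + p + p*I**2 (w(I, p) = I**2*p + (-5 + p) = p*I**2 + (-5 + p) = -5 + p + p*I**2)
-w(10, 9)*((-58 - 1*(-35)) + o(1, -9)) = -(-5 + 9 + 9*10**2)*((-58 - 1*(-35)) + (-9 + 1)) = -(-5 + 9 + 9*100)*((-58 + 35) - 8) = -(-5 + 9 + 900)*(-23 - 8) = -904*(-31) = -1*(-28024) = 28024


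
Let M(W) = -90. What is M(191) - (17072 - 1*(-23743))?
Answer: -40905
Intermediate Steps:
M(191) - (17072 - 1*(-23743)) = -90 - (17072 - 1*(-23743)) = -90 - (17072 + 23743) = -90 - 1*40815 = -90 - 40815 = -40905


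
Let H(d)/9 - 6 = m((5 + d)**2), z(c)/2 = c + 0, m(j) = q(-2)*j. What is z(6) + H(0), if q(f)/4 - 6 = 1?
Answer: 6366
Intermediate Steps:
q(f) = 28 (q(f) = 24 + 4*1 = 24 + 4 = 28)
m(j) = 28*j
z(c) = 2*c (z(c) = 2*(c + 0) = 2*c)
H(d) = 54 + 252*(5 + d)**2 (H(d) = 54 + 9*(28*(5 + d)**2) = 54 + 252*(5 + d)**2)
z(6) + H(0) = 2*6 + (54 + 252*(5 + 0)**2) = 12 + (54 + 252*5**2) = 12 + (54 + 252*25) = 12 + (54 + 6300) = 12 + 6354 = 6366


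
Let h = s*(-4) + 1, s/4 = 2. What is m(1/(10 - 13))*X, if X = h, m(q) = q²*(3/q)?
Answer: 31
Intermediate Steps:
s = 8 (s = 4*2 = 8)
m(q) = 3*q
h = -31 (h = 8*(-4) + 1 = -32 + 1 = -31)
X = -31
m(1/(10 - 13))*X = (3/(10 - 13))*(-31) = (3/(-3))*(-31) = (3*(-⅓))*(-31) = -1*(-31) = 31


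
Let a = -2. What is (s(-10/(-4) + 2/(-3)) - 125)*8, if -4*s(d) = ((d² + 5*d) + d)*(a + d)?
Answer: -107483/108 ≈ -995.21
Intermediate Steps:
s(d) = -(-2 + d)*(d² + 6*d)/4 (s(d) = -((d² + 5*d) + d)*(-2 + d)/4 = -(d² + 6*d)*(-2 + d)/4 = -(-2 + d)*(d² + 6*d)/4)
(s(-10/(-4) + 2/(-3)) - 125)*8 = ((-10/(-4) + 2/(-3))*(12 - (-10/(-4) + 2/(-3))² - 4*(-10/(-4) + 2/(-3)))/4 - 125)*8 = ((-10*(-¼) + 2*(-⅓))*(12 - (-10*(-¼) + 2*(-⅓))² - 4*(-10*(-¼) + 2*(-⅓)))/4 - 125)*8 = ((5/2 - ⅔)*(12 - (5/2 - ⅔)² - 4*(5/2 - ⅔))/4 - 125)*8 = ((¼)*(11/6)*(12 - (11/6)² - 4*11/6) - 125)*8 = ((¼)*(11/6)*(12 - 1*121/36 - 22/3) - 125)*8 = ((¼)*(11/6)*(12 - 121/36 - 22/3) - 125)*8 = ((¼)*(11/6)*(47/36) - 125)*8 = (517/864 - 125)*8 = -107483/864*8 = -107483/108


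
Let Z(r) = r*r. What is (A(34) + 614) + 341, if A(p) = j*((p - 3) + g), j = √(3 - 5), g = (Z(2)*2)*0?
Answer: 955 + 31*I*√2 ≈ 955.0 + 43.841*I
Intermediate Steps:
Z(r) = r²
g = 0 (g = (2²*2)*0 = (4*2)*0 = 8*0 = 0)
j = I*√2 (j = √(-2) = I*√2 ≈ 1.4142*I)
A(p) = I*√2*(-3 + p) (A(p) = (I*√2)*((p - 3) + 0) = (I*√2)*((-3 + p) + 0) = (I*√2)*(-3 + p) = I*√2*(-3 + p))
(A(34) + 614) + 341 = (I*√2*(-3 + 34) + 614) + 341 = (I*√2*31 + 614) + 341 = (31*I*√2 + 614) + 341 = (614 + 31*I*√2) + 341 = 955 + 31*I*√2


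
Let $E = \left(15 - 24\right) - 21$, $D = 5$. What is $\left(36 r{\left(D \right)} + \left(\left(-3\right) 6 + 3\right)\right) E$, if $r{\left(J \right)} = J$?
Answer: $-4950$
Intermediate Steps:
$E = -30$ ($E = -9 - 21 = -30$)
$\left(36 r{\left(D \right)} + \left(\left(-3\right) 6 + 3\right)\right) E = \left(36 \cdot 5 + \left(\left(-3\right) 6 + 3\right)\right) \left(-30\right) = \left(180 + \left(-18 + 3\right)\right) \left(-30\right) = \left(180 - 15\right) \left(-30\right) = 165 \left(-30\right) = -4950$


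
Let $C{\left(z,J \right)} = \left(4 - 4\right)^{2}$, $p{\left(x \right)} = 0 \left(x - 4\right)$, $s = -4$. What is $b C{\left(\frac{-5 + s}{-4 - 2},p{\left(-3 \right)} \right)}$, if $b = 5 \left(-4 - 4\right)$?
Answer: $0$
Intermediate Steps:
$p{\left(x \right)} = 0$ ($p{\left(x \right)} = 0 \left(-4 + x\right) = 0$)
$C{\left(z,J \right)} = 0$ ($C{\left(z,J \right)} = 0^{2} = 0$)
$b = -40$ ($b = 5 \left(-8\right) = -40$)
$b C{\left(\frac{-5 + s}{-4 - 2},p{\left(-3 \right)} \right)} = \left(-40\right) 0 = 0$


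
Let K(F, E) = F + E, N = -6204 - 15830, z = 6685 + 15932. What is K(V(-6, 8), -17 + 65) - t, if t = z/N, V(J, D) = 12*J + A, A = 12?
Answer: -241791/22034 ≈ -10.974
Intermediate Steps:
z = 22617
V(J, D) = 12 + 12*J (V(J, D) = 12*J + 12 = 12 + 12*J)
N = -22034
t = -22617/22034 (t = 22617/(-22034) = 22617*(-1/22034) = -22617/22034 ≈ -1.0265)
K(F, E) = E + F
K(V(-6, 8), -17 + 65) - t = ((-17 + 65) + (12 + 12*(-6))) - 1*(-22617/22034) = (48 + (12 - 72)) + 22617/22034 = (48 - 60) + 22617/22034 = -12 + 22617/22034 = -241791/22034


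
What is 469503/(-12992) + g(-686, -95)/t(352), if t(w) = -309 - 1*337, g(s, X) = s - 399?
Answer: -144601309/4196416 ≈ -34.458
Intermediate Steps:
g(s, X) = -399 + s
t(w) = -646 (t(w) = -309 - 337 = -646)
469503/(-12992) + g(-686, -95)/t(352) = 469503/(-12992) + (-399 - 686)/(-646) = 469503*(-1/12992) - 1085*(-1/646) = -469503/12992 + 1085/646 = -144601309/4196416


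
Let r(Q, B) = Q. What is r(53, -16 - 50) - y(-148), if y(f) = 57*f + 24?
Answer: 8465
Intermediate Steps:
y(f) = 24 + 57*f
r(53, -16 - 50) - y(-148) = 53 - (24 + 57*(-148)) = 53 - (24 - 8436) = 53 - 1*(-8412) = 53 + 8412 = 8465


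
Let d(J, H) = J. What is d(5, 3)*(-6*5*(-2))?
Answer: 300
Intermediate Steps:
d(5, 3)*(-6*5*(-2)) = 5*(-6*5*(-2)) = 5*(-30*(-2)) = 5*60 = 300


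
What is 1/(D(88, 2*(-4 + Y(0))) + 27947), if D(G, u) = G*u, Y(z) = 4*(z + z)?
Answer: 1/27243 ≈ 3.6707e-5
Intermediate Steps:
Y(z) = 8*z (Y(z) = 4*(2*z) = 8*z)
1/(D(88, 2*(-4 + Y(0))) + 27947) = 1/(88*(2*(-4 + 8*0)) + 27947) = 1/(88*(2*(-4 + 0)) + 27947) = 1/(88*(2*(-4)) + 27947) = 1/(88*(-8) + 27947) = 1/(-704 + 27947) = 1/27243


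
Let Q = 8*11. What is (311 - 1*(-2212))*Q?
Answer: 222024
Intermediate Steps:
Q = 88
(311 - 1*(-2212))*Q = (311 - 1*(-2212))*88 = (311 + 2212)*88 = 2523*88 = 222024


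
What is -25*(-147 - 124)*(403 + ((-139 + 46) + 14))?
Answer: 2195100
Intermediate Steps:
-25*(-147 - 124)*(403 + ((-139 + 46) + 14)) = -(-6775)*(403 + (-93 + 14)) = -(-6775)*(403 - 79) = -(-6775)*324 = -25*(-87804) = 2195100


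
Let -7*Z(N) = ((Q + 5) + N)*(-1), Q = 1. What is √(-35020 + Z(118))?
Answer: 6*I*√47642/7 ≈ 187.09*I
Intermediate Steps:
Z(N) = 6/7 + N/7 (Z(N) = -((1 + 5) + N)*(-1)/7 = -(6 + N)*(-1)/7 = -(-6 - N)/7 = 6/7 + N/7)
√(-35020 + Z(118)) = √(-35020 + (6/7 + (⅐)*118)) = √(-35020 + (6/7 + 118/7)) = √(-35020 + 124/7) = √(-245016/7) = 6*I*√47642/7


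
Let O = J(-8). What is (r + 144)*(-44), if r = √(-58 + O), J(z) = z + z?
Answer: -6336 - 44*I*√74 ≈ -6336.0 - 378.5*I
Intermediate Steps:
J(z) = 2*z
O = -16 (O = 2*(-8) = -16)
r = I*√74 (r = √(-58 - 16) = √(-74) = I*√74 ≈ 8.6023*I)
(r + 144)*(-44) = (I*√74 + 144)*(-44) = (144 + I*√74)*(-44) = -6336 - 44*I*√74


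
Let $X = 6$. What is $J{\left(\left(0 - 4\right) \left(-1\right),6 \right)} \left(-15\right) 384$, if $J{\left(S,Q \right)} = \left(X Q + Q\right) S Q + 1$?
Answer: $-5811840$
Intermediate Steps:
$J{\left(S,Q \right)} = 1 + 7 S Q^{2}$ ($J{\left(S,Q \right)} = \left(6 Q + Q\right) S Q + 1 = 7 Q S Q + 1 = 7 S Q^{2} + 1 = 1 + 7 S Q^{2}$)
$J{\left(\left(0 - 4\right) \left(-1\right),6 \right)} \left(-15\right) 384 = \left(1 + 7 \left(0 - 4\right) \left(-1\right) 6^{2}\right) \left(-15\right) 384 = \left(1 + 7 \left(\left(-4\right) \left(-1\right)\right) 36\right) \left(-15\right) 384 = \left(1 + 7 \cdot 4 \cdot 36\right) \left(-15\right) 384 = \left(1 + 1008\right) \left(-15\right) 384 = 1009 \left(-15\right) 384 = \left(-15135\right) 384 = -5811840$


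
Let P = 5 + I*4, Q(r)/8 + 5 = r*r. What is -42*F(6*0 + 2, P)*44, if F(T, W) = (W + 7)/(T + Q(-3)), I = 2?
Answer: -18480/17 ≈ -1087.1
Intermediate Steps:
Q(r) = -40 + 8*r² (Q(r) = -40 + 8*(r*r) = -40 + 8*r²)
P = 13 (P = 5 + 2*4 = 5 + 8 = 13)
F(T, W) = (7 + W)/(32 + T) (F(T, W) = (W + 7)/(T + (-40 + 8*(-3)²)) = (7 + W)/(T + (-40 + 8*9)) = (7 + W)/(T + (-40 + 72)) = (7 + W)/(T + 32) = (7 + W)/(32 + T))
-42*F(6*0 + 2, P)*44 = -42*(7 + 13)/(32 + (6*0 + 2))*44 = -42*20/(32 + (0 + 2))*44 = -42*20/(32 + 2)*44 = -42*20/34*44 = -21*20/17*44 = -42*10/17*44 = -420/17*44 = -18480/17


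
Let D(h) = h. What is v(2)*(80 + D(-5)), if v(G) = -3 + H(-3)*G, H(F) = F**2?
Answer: 1125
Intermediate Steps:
v(G) = -3 + 9*G (v(G) = -3 + (-3)**2*G = -3 + 9*G)
v(2)*(80 + D(-5)) = (-3 + 9*2)*(80 - 5) = (-3 + 18)*75 = 15*75 = 1125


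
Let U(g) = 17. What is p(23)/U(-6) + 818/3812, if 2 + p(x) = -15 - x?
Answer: -69287/32402 ≈ -2.1384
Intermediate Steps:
p(x) = -17 - x (p(x) = -2 + (-15 - x) = -17 - x)
p(23)/U(-6) + 818/3812 = (-17 - 1*23)/17 + 818/3812 = (-17 - 23)*(1/17) + 818*(1/3812) = -40*1/17 + 409/1906 = -40/17 + 409/1906 = -69287/32402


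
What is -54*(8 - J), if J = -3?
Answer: -594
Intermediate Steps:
-54*(8 - J) = -54*(8 - 1*(-3)) = -54*(8 + 3) = -54*11 = -594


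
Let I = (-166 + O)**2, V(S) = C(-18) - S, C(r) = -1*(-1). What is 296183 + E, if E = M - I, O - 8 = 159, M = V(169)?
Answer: 296014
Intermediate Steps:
C(r) = 1
V(S) = 1 - S
M = -168 (M = 1 - 1*169 = 1 - 169 = -168)
O = 167 (O = 8 + 159 = 167)
I = 1 (I = (-166 + 167)**2 = 1**2 = 1)
E = -169 (E = -168 - 1*1 = -168 - 1 = -169)
296183 + E = 296183 - 169 = 296014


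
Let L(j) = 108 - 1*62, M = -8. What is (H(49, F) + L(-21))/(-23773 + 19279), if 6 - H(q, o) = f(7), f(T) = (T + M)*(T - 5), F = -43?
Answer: -9/749 ≈ -0.012016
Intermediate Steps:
L(j) = 46 (L(j) = 108 - 62 = 46)
f(T) = (-8 + T)*(-5 + T) (f(T) = (T - 8)*(T - 5) = (-8 + T)*(-5 + T))
H(q, o) = 8 (H(q, o) = 6 - (40 + 7**2 - 13*7) = 6 - (40 + 49 - 91) = 6 - 1*(-2) = 6 + 2 = 8)
(H(49, F) + L(-21))/(-23773 + 19279) = (8 + 46)/(-23773 + 19279) = 54/(-4494) = 54*(-1/4494) = -9/749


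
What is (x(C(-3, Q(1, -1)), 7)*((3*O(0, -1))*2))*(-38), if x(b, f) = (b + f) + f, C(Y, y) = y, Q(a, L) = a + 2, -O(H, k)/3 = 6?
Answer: 69768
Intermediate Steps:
O(H, k) = -18 (O(H, k) = -3*6 = -18)
Q(a, L) = 2 + a
x(b, f) = b + 2*f
(x(C(-3, Q(1, -1)), 7)*((3*O(0, -1))*2))*(-38) = (((2 + 1) + 2*7)*((3*(-18))*2))*(-38) = ((3 + 14)*(-54*2))*(-38) = (17*(-108))*(-38) = -1836*(-38) = 69768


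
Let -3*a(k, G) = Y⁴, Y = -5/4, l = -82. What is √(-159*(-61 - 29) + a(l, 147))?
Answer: √32968365/48 ≈ 119.62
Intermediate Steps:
Y = -5/4 (Y = -5*¼ = -5/4 ≈ -1.2500)
a(k, G) = -625/768 (a(k, G) = -(-5/4)⁴/3 = -⅓*625/256 = -625/768)
√(-159*(-61 - 29) + a(l, 147)) = √(-159*(-61 - 29) - 625/768) = √(-159*(-90) - 625/768) = √(14310 - 625/768) = √(10989455/768) = √32968365/48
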